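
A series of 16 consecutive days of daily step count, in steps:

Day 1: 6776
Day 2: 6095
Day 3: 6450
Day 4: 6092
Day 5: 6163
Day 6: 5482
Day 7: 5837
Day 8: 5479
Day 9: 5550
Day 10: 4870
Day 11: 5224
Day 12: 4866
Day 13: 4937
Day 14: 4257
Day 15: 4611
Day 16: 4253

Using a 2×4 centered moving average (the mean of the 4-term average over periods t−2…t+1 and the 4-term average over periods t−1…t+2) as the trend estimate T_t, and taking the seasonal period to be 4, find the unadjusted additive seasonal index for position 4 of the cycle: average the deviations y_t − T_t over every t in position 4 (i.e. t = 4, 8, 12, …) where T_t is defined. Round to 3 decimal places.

Season position 4 occurs at t = 4, 8, 12 (where T_t is defined).
t=4: T_4 = 6123.37500; y_4 − T_4 = 6092 − 6123.37500 = -31.37500
t=8: T_8 = 5510.50000; y_8 − T_8 = 5479 − 5510.50000 = -31.50000
t=12: T_12 = 4897.62500; y_12 − T_12 = 4866 − 4897.62500 = -31.62500
Mean deviation: (-31.37500 + -31.50000 + -31.62500) / 3 = -31.500

-31.500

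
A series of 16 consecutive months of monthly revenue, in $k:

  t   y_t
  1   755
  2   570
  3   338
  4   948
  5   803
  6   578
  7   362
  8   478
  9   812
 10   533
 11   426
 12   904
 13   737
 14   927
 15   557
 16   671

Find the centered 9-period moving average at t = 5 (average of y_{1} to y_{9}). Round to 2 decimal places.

627.11

Sum of periods 1–9: 755 + 570 + 338 + 948 + 803 + 578 + 362 + 478 + 812 = 5644
Divide by 9: 5644 / 9 = 627.11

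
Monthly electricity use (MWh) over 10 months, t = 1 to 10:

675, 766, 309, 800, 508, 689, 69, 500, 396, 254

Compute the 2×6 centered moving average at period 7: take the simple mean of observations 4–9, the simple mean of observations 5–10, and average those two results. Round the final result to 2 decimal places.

Sum over 4–9: 800 + 508 + 689 + 69 + 500 + 396 = 2962
Sum over 5–10: 508 + 689 + 69 + 500 + 396 + 254 = 2416
CMA at t=7 = (2962 + 2416) / (2·6) = 5378 / 12 = 448.17

448.17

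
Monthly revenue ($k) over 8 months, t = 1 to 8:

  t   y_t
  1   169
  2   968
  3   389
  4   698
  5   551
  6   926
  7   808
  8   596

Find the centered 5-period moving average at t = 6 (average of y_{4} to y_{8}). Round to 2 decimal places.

715.80

Sum of periods 4–8: 698 + 551 + 926 + 808 + 596 = 3579
Divide by 5: 3579 / 5 = 715.80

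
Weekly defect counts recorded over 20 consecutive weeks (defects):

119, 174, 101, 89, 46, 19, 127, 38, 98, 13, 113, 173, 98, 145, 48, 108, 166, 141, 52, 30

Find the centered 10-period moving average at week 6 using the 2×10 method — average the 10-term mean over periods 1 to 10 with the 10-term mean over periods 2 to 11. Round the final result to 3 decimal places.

82.100

Sum over 1–10: 119 + 174 + 101 + 89 + 46 + 19 + 127 + 38 + 98 + 13 = 824
Sum over 2–11: 174 + 101 + 89 + 46 + 19 + 127 + 38 + 98 + 13 + 113 = 818
CMA at t=6 = (824 + 818) / (2·10) = 1642 / 20 = 82.100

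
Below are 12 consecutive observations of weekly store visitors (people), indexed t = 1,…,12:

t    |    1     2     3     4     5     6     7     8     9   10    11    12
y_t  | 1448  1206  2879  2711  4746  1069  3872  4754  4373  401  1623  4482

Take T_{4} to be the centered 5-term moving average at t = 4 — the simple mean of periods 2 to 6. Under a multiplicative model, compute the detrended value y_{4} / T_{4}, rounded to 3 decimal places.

Trend T_4 = (1206 + 2879 + 2711 + 4746 + 1069) / 5 = 12611/5 = 2522.20000
Ratio to trend: 2711 / 2522.20000 = 1.075

1.075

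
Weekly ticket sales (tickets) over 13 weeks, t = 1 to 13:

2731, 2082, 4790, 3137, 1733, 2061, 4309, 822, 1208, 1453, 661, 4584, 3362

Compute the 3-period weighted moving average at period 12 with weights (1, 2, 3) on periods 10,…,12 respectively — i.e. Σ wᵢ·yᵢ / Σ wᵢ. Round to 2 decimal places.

Weighted sum: 1·1453 + 2·661 + 3·4584 = 1453 + 1322 + 13752 = 16527
Weight total: 1 + 2 + 3 = 6
WMA = 16527 / 6 = 2754.50

2754.50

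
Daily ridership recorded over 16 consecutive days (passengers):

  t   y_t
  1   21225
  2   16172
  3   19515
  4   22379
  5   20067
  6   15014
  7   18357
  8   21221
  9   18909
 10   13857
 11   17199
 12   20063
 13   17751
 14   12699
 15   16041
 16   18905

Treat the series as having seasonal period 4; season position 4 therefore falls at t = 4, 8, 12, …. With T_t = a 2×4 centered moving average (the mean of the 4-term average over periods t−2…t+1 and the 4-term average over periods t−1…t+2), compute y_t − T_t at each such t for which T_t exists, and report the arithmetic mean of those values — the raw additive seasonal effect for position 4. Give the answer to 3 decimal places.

Season position 4 occurs at t = 4, 8, 12 (where T_t is defined).
t=4: T_4 = 19388.50000; y_4 − T_4 = 22379 − 19388.50000 = 2990.50000
t=8: T_8 = 18230.62500; y_8 − T_8 = 21221 − 18230.62500 = 2990.37500
t=12: T_12 = 17072.75000; y_12 − T_12 = 20063 − 17072.75000 = 2990.25000
Mean deviation: (2990.50000 + 2990.37500 + 2990.25000) / 3 = 2990.375

2990.375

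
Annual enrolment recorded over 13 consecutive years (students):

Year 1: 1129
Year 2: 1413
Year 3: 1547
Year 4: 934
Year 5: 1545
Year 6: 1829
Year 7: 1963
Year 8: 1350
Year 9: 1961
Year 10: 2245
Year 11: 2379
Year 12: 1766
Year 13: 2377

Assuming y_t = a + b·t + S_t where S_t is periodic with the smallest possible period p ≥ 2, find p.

4

First differences y_{t+1} − y_t: 284, 134, -613, 611, 284, 134, -613, 611, 284, 134, …
The difference pattern repeats every 4 terms and not for any smaller step, so p = 4.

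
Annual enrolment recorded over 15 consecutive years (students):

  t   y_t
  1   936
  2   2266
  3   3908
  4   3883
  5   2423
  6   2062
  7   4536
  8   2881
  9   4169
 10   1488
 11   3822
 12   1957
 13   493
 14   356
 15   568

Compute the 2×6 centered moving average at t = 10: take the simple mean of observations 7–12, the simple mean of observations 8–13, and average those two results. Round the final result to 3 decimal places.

2805.250

Sum over 7–12: 4536 + 2881 + 4169 + 1488 + 3822 + 1957 = 18853
Sum over 8–13: 2881 + 4169 + 1488 + 3822 + 1957 + 493 = 14810
CMA at t=10 = (18853 + 14810) / (2·6) = 33663 / 12 = 2805.250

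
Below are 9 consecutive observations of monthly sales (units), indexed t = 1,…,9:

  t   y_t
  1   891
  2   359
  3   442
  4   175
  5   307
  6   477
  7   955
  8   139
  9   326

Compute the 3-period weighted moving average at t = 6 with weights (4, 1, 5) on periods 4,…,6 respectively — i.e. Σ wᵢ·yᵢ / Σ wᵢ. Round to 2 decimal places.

339.20

Weighted sum: 4·175 + 1·307 + 5·477 = 700 + 307 + 2385 = 3392
Weight total: 4 + 1 + 5 = 10
WMA = 3392 / 10 = 339.20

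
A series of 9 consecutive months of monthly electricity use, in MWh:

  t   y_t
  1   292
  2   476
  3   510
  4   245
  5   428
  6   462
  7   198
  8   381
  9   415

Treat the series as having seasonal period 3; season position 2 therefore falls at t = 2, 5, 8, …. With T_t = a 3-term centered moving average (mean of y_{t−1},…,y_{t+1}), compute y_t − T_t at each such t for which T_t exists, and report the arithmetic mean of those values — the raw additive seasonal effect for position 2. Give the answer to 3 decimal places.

49.778

Season position 2 occurs at t = 2, 5, 8 (where T_t is defined).
t=2: T_2 = 426.00000; y_2 − T_2 = 476 − 426.00000 = 50.00000
t=5: T_5 = 378.33333; y_5 − T_5 = 428 − 378.33333 = 49.66667
t=8: T_8 = 331.33333; y_8 − T_8 = 381 − 331.33333 = 49.66667
Mean deviation: (50.00000 + 49.66667 + 49.66667) / 3 = 49.778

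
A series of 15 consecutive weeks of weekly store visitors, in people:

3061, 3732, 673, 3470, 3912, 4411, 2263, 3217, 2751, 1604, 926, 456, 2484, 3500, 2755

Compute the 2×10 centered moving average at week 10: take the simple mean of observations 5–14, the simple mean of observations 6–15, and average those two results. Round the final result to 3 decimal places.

Sum over 5–14: 3912 + 4411 + 2263 + 3217 + 2751 + 1604 + 926 + 456 + 2484 + 3500 = 25524
Sum over 6–15: 4411 + 2263 + 3217 + 2751 + 1604 + 926 + 456 + 2484 + 3500 + 2755 = 24367
CMA at t=10 = (25524 + 24367) / (2·10) = 49891 / 20 = 2494.550

2494.550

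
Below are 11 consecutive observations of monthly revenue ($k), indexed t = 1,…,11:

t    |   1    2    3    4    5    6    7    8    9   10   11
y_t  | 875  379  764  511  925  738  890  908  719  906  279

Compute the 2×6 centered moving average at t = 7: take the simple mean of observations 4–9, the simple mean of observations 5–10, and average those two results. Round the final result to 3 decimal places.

814.750

Sum over 4–9: 511 + 925 + 738 + 890 + 908 + 719 = 4691
Sum over 5–10: 925 + 738 + 890 + 908 + 719 + 906 = 5086
CMA at t=7 = (4691 + 5086) / (2·6) = 9777 / 12 = 814.750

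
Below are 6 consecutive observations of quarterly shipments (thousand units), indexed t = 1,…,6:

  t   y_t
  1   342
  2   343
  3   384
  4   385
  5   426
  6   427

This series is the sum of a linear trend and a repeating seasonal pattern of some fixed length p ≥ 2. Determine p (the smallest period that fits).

First differences y_{t+1} − y_t: 1, 41, 1, 41, 1, …
The difference pattern repeats every 2 terms and not for any smaller step, so p = 2.

2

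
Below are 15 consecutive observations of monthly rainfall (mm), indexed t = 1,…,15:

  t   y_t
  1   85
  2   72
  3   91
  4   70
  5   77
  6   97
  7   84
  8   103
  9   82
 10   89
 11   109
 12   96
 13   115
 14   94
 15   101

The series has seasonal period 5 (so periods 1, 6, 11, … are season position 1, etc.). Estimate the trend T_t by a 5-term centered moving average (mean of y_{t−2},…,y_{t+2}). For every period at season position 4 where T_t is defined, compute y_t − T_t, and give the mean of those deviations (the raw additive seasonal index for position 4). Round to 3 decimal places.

Season position 4 occurs at t = 4, 9 (where T_t is defined).
t=4: T_4 = 81.40000; y_4 − T_4 = 70 − 81.40000 = -11.40000
t=9: T_9 = 93.40000; y_9 − T_9 = 82 − 93.40000 = -11.40000
Mean deviation: (-11.40000 + -11.40000) / 2 = -11.400

-11.400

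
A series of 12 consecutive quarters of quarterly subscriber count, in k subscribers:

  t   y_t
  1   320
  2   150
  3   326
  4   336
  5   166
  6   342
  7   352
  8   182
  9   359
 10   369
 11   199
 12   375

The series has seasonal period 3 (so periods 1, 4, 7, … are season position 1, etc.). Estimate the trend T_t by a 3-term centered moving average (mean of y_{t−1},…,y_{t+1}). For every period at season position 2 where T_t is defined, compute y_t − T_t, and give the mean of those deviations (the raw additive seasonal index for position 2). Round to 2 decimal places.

-115.42

Season position 2 occurs at t = 2, 5, 8, 11 (where T_t is defined).
t=2: T_2 = 265.3333; y_2 − T_2 = 150 − 265.3333 = -115.3333
t=5: T_5 = 281.3333; y_5 − T_5 = 166 − 281.3333 = -115.3333
t=8: T_8 = 297.6667; y_8 − T_8 = 182 − 297.6667 = -115.6667
t=11: T_11 = 314.3333; y_11 − T_11 = 199 − 314.3333 = -115.3333
Mean deviation: (-115.3333 + -115.3333 + -115.6667 + -115.3333) / 4 = -115.42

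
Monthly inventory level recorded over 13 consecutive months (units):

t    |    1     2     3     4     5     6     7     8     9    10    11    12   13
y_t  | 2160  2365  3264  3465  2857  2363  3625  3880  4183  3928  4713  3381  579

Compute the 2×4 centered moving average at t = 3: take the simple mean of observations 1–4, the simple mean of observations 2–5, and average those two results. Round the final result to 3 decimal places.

2900.625

Sum over 1–4: 2160 + 2365 + 3264 + 3465 = 11254
Sum over 2–5: 2365 + 3264 + 3465 + 2857 = 11951
CMA at t=3 = (11254 + 11951) / (2·4) = 23205 / 8 = 2900.625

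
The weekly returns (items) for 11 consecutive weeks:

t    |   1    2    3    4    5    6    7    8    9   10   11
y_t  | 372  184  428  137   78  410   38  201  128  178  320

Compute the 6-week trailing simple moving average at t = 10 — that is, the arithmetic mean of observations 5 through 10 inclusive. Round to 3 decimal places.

172.167

Sum of periods 5–10: 78 + 410 + 38 + 201 + 128 + 178 = 1033
Divide by 6: 1033 / 6 = 172.167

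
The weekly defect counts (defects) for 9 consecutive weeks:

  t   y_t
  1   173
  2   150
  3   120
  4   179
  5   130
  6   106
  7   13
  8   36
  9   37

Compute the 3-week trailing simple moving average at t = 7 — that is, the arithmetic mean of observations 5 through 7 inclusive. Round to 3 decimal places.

Sum of periods 5–7: 130 + 106 + 13 = 249
Divide by 3: 249 / 3 = 83.000

83.000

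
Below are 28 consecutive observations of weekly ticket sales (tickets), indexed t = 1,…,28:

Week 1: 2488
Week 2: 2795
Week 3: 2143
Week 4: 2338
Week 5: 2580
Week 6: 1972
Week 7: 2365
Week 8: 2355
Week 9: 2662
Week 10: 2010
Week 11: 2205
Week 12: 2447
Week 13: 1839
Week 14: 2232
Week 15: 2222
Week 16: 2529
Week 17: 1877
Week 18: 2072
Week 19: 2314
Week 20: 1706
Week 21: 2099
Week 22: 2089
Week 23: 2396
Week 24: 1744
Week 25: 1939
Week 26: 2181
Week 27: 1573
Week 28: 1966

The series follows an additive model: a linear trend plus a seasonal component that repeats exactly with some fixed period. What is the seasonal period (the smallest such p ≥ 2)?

First differences y_{t+1} − y_t: 307, -652, 195, 242, -608, 393, -10, 307, -652, 195, 242, -608, 393, -10, 307, -652, …
The difference pattern repeats every 7 terms and not for any smaller step, so p = 7.

7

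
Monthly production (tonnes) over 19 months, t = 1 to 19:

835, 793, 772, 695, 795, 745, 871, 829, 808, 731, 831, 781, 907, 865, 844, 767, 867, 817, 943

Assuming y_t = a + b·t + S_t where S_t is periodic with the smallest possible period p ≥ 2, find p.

First differences y_{t+1} − y_t: -42, -21, -77, 100, -50, 126, -42, -21, -77, 100, -50, 126, -42, -21, …
The difference pattern repeats every 6 terms and not for any smaller step, so p = 6.

6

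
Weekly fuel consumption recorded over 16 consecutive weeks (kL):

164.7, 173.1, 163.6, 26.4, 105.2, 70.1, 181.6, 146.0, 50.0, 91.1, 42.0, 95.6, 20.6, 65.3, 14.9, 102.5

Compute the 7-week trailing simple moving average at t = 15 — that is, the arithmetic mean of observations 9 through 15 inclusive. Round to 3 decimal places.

54.214

Sum of periods 9–15: 50.0 + 91.1 + 42.0 + 95.6 + 20.6 + 65.3 + 14.9 = 379.5
Divide by 7: 379.5 / 7 = 54.214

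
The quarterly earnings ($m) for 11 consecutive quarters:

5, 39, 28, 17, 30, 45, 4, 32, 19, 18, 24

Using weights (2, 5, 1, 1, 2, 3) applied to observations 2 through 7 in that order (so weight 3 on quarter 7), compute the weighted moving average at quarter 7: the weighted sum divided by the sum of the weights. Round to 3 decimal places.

26.214

Weighted sum: 2·39 + 5·28 + 1·17 + 1·30 + 2·45 + 3·4 = 78 + 140 + 17 + 30 + 90 + 12 = 367
Weight total: 2 + 5 + 1 + 1 + 2 + 3 = 14
WMA = 367 / 14 = 26.214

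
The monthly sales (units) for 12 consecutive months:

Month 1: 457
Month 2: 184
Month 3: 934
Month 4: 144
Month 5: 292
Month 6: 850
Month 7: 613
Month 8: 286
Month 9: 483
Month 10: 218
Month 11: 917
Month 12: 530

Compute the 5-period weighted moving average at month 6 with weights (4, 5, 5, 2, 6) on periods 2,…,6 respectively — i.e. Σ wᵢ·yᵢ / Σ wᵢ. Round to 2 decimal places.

Weighted sum: 4·184 + 5·934 + 5·144 + 2·292 + 6·850 = 736 + 4670 + 720 + 584 + 5100 = 11810
Weight total: 4 + 5 + 5 + 2 + 6 = 22
WMA = 11810 / 22 = 536.82

536.82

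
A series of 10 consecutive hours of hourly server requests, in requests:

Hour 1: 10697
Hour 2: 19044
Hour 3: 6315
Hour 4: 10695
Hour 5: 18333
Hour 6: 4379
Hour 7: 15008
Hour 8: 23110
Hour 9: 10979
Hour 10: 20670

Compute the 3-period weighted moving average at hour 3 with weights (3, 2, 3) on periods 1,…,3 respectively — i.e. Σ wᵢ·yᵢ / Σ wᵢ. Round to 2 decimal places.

Weighted sum: 3·10697 + 2·19044 + 3·6315 = 32091 + 38088 + 18945 = 89124
Weight total: 3 + 2 + 3 = 8
WMA = 89124 / 8 = 11140.50

11140.50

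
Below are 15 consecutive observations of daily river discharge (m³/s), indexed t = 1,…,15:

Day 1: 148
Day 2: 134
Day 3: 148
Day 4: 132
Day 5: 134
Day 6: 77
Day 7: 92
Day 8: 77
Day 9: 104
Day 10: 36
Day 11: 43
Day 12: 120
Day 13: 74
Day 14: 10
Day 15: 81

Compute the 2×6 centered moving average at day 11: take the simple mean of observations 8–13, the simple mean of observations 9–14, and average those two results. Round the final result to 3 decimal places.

70.083

Sum over 8–13: 77 + 104 + 36 + 43 + 120 + 74 = 454
Sum over 9–14: 104 + 36 + 43 + 120 + 74 + 10 = 387
CMA at t=11 = (454 + 387) / (2·6) = 841 / 12 = 70.083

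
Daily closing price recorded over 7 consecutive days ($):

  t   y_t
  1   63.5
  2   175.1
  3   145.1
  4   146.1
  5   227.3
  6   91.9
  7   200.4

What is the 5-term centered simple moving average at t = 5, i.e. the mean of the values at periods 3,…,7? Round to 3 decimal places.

Sum of periods 3–7: 145.1 + 146.1 + 227.3 + 91.9 + 200.4 = 810.8
Divide by 5: 810.8 / 5 = 162.160

162.160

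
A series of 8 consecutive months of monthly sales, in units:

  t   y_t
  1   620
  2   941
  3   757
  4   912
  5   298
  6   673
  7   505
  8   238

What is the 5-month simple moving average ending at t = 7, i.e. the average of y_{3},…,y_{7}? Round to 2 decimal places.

Sum of periods 3–7: 757 + 912 + 298 + 673 + 505 = 3145
Divide by 5: 3145 / 5 = 629.00

629.00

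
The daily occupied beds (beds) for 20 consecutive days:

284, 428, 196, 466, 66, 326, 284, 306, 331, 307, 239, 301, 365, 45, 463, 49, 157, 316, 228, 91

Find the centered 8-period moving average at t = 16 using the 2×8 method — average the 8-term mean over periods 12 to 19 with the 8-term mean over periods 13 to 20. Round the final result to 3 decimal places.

227.375

Sum over 12–19: 301 + 365 + 45 + 463 + 49 + 157 + 316 + 228 = 1924
Sum over 13–20: 365 + 45 + 463 + 49 + 157 + 316 + 228 + 91 = 1714
CMA at t=16 = (1924 + 1714) / (2·8) = 3638 / 16 = 227.375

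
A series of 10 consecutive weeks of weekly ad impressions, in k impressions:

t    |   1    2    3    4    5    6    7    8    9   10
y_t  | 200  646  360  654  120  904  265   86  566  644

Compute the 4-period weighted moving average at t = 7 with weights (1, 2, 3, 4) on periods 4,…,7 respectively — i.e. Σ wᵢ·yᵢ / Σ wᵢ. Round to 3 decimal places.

Weighted sum: 1·654 + 2·120 + 3·904 + 4·265 = 654 + 240 + 2712 + 1060 = 4666
Weight total: 1 + 2 + 3 + 4 = 10
WMA = 4666 / 10 = 466.600

466.600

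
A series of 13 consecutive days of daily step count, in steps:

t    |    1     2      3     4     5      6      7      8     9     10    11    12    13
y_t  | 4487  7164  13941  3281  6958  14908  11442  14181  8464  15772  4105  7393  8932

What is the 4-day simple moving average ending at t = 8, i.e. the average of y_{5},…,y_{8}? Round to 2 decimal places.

11872.25

Sum of periods 5–8: 6958 + 14908 + 11442 + 14181 = 47489
Divide by 4: 47489 / 4 = 11872.25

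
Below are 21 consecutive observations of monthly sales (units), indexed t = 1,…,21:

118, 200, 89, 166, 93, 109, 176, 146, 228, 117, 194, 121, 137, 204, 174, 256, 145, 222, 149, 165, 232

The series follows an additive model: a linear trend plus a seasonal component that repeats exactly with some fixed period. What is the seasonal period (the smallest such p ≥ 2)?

7

First differences y_{t+1} − y_t: 82, -111, 77, -73, 16, 67, -30, 82, -111, 77, -73, 16, 67, -30, 82, -111, …
The difference pattern repeats every 7 terms and not for any smaller step, so p = 7.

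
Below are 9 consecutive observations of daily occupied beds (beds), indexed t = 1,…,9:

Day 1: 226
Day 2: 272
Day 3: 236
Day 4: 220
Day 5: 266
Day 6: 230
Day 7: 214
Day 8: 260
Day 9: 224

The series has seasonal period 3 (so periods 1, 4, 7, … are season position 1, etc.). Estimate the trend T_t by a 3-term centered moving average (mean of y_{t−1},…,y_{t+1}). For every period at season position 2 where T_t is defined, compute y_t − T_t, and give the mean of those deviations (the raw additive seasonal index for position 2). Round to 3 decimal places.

27.333

Season position 2 occurs at t = 2, 5, 8 (where T_t is defined).
t=2: T_2 = 244.66667; y_2 − T_2 = 272 − 244.66667 = 27.33333
t=5: T_5 = 238.66667; y_5 − T_5 = 266 − 238.66667 = 27.33333
t=8: T_8 = 232.66667; y_8 − T_8 = 260 − 232.66667 = 27.33333
Mean deviation: (27.33333 + 27.33333 + 27.33333) / 3 = 27.333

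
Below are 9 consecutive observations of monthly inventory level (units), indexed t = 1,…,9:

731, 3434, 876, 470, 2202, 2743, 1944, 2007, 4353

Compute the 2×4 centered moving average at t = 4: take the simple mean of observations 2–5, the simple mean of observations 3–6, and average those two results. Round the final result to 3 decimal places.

Sum over 2–5: 3434 + 876 + 470 + 2202 = 6982
Sum over 3–6: 876 + 470 + 2202 + 2743 = 6291
CMA at t=4 = (6982 + 6291) / (2·4) = 13273 / 8 = 1659.125

1659.125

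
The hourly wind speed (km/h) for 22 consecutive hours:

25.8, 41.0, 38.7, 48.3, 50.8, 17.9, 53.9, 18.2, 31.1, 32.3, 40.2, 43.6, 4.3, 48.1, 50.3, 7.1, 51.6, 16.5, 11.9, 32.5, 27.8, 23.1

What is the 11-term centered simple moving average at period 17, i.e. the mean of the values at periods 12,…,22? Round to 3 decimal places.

28.800

Sum of periods 12–22: 43.6 + 4.3 + 48.1 + 50.3 + 7.1 + 51.6 + 16.5 + 11.9 + 32.5 + 27.8 + 23.1 = 316.8
Divide by 11: 316.8 / 11 = 28.800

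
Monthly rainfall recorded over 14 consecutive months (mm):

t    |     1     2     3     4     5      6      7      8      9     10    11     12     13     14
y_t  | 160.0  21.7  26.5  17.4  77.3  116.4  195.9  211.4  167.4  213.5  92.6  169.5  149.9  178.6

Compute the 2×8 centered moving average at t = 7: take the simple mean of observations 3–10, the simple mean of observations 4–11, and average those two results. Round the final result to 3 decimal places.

Sum over 3–10: 26.5 + 17.4 + 77.3 + 116.4 + 195.9 + 211.4 + 167.4 + 213.5 = 1025.8
Sum over 4–11: 17.4 + 77.3 + 116.4 + 195.9 + 211.4 + 167.4 + 213.5 + 92.6 = 1091.9
CMA at t=7 = (1025.8 + 1091.9) / (2·8) = 2117.7 / 16 = 132.356

132.356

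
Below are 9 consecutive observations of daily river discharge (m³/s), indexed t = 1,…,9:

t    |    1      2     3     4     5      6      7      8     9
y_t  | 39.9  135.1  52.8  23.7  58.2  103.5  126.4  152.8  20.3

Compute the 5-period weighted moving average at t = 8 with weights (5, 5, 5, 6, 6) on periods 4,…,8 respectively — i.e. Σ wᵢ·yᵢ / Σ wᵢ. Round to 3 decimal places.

96.378

Weighted sum: 5·23.7 + 5·58.2 + 5·103.5 + 6·126.4 + 6·152.8 = 118.5 + 291.0 + 517.5 + 758.4 + 916.8 = 2602.2
Weight total: 5 + 5 + 5 + 6 + 6 = 27
WMA = 2602.2 / 27 = 96.378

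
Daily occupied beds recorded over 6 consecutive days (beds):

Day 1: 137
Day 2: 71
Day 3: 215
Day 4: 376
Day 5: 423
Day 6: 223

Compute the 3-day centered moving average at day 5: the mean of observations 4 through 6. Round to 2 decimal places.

Sum of periods 4–6: 376 + 423 + 223 = 1022
Divide by 3: 1022 / 3 = 340.67

340.67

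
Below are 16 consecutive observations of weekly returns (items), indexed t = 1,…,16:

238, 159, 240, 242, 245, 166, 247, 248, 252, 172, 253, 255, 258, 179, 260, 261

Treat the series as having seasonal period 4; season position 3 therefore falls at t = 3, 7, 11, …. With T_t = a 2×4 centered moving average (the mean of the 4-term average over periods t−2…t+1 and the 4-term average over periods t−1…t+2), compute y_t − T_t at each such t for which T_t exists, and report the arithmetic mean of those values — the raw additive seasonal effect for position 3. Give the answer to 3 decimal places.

19.417

Season position 3 occurs at t = 3, 7, 11 (where T_t is defined).
t=3: T_3 = 220.62500; y_3 − T_3 = 240 − 220.62500 = 19.37500
t=7: T_7 = 227.37500; y_7 − T_7 = 247 − 227.37500 = 19.62500
t=11: T_11 = 233.75000; y_11 − T_11 = 253 − 233.75000 = 19.25000
Mean deviation: (19.37500 + 19.62500 + 19.25000) / 3 = 19.417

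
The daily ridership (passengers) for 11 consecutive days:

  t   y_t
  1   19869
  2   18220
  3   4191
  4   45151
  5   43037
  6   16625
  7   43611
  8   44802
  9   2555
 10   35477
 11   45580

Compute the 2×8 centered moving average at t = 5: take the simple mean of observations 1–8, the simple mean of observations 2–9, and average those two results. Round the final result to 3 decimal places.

Sum over 1–8: 19869 + 18220 + 4191 + 45151 + 43037 + 16625 + 43611 + 44802 = 235506
Sum over 2–9: 18220 + 4191 + 45151 + 43037 + 16625 + 43611 + 44802 + 2555 = 218192
CMA at t=5 = (235506 + 218192) / (2·8) = 453698 / 16 = 28356.125

28356.125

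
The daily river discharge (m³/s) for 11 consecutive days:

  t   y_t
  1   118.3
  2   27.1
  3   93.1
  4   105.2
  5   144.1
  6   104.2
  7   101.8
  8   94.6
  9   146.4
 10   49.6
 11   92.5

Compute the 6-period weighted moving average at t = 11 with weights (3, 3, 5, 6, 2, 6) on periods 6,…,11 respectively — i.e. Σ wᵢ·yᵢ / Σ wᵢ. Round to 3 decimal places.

104.944

Weighted sum: 3·104.2 + 3·101.8 + 5·94.6 + 6·146.4 + 2·49.6 + 6·92.5 = 312.6 + 305.4 + 473.0 + 878.4 + 99.2 + 555.0 = 2623.6
Weight total: 3 + 3 + 5 + 6 + 2 + 6 = 25
WMA = 2623.6 / 25 = 104.944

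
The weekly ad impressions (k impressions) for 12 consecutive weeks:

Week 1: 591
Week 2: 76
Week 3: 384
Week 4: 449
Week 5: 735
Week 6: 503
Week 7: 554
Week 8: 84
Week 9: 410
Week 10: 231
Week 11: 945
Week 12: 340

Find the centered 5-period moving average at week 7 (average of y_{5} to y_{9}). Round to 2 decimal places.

457.20

Sum of periods 5–9: 735 + 503 + 554 + 84 + 410 = 2286
Divide by 5: 2286 / 5 = 457.20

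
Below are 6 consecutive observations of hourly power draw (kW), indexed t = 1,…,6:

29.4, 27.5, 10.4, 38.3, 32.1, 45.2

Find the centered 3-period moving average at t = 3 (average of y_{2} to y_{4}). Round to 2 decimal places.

Sum of periods 2–4: 27.5 + 10.4 + 38.3 = 76.2
Divide by 3: 76.2 / 3 = 25.40

25.40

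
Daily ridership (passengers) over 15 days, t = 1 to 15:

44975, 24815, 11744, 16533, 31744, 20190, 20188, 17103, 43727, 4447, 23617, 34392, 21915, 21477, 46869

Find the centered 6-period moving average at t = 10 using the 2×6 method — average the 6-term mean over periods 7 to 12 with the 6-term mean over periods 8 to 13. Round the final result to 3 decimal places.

Sum over 7–12: 20188 + 17103 + 43727 + 4447 + 23617 + 34392 = 143474
Sum over 8–13: 17103 + 43727 + 4447 + 23617 + 34392 + 21915 = 145201
CMA at t=10 = (143474 + 145201) / (2·6) = 288675 / 12 = 24056.250

24056.250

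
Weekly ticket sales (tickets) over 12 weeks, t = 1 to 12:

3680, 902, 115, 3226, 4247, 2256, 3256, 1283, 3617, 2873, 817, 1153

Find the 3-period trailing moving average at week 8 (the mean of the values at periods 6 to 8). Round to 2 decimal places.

2265.00

Sum of periods 6–8: 2256 + 3256 + 1283 = 6795
Divide by 3: 6795 / 3 = 2265.00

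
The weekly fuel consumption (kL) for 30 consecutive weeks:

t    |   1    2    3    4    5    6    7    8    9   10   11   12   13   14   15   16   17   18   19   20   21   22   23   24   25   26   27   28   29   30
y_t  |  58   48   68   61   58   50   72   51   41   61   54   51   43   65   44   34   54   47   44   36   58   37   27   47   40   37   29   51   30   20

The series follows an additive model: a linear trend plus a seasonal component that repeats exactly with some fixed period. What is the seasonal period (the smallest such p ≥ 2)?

First differences y_{t+1} − y_t: -10, 20, -7, -3, -8, 22, -21, -10, 20, -7, -3, -8, 22, -21, -10, 20, …
The difference pattern repeats every 7 terms and not for any smaller step, so p = 7.

7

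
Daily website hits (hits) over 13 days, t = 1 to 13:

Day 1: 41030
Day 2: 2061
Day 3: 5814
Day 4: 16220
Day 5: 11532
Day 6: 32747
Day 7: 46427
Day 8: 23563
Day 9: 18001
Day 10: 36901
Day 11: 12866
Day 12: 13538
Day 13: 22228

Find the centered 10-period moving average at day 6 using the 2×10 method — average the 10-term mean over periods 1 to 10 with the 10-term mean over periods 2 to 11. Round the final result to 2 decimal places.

Sum over 1–10: 41030 + 2061 + 5814 + 16220 + 11532 + 32747 + 46427 + 23563 + 18001 + 36901 = 234296
Sum over 2–11: 2061 + 5814 + 16220 + 11532 + 32747 + 46427 + 23563 + 18001 + 36901 + 12866 = 206132
CMA at t=6 = (234296 + 206132) / (2·10) = 440428 / 20 = 22021.40

22021.40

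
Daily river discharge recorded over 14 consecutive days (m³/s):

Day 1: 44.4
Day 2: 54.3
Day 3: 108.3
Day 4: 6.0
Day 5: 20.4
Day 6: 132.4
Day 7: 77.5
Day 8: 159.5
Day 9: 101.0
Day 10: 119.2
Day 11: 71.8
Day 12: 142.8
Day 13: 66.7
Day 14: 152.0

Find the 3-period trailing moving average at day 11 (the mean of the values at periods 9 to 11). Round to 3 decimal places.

Sum of periods 9–11: 101.0 + 119.2 + 71.8 = 292.0
Divide by 3: 292.0 / 3 = 97.333

97.333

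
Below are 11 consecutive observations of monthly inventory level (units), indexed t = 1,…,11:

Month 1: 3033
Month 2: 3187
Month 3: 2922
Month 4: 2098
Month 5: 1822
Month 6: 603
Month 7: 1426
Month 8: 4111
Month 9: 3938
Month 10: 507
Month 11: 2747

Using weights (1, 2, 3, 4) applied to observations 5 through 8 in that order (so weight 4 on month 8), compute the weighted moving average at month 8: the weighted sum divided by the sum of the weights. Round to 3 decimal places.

Weighted sum: 1·1822 + 2·603 + 3·1426 + 4·4111 = 1822 + 1206 + 4278 + 16444 = 23750
Weight total: 1 + 2 + 3 + 4 = 10
WMA = 23750 / 10 = 2375.000

2375.000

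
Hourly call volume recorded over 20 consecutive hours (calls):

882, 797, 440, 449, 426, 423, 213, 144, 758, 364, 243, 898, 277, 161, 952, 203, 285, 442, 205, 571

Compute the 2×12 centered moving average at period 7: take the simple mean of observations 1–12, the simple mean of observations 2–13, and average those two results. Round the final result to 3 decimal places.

Sum over 1–12: 882 + 797 + 440 + 449 + 426 + 423 + 213 + 144 + 758 + 364 + 243 + 898 = 6037
Sum over 2–13: 797 + 440 + 449 + 426 + 423 + 213 + 144 + 758 + 364 + 243 + 898 + 277 = 5432
CMA at t=7 = (6037 + 5432) / (2·12) = 11469 / 24 = 477.875

477.875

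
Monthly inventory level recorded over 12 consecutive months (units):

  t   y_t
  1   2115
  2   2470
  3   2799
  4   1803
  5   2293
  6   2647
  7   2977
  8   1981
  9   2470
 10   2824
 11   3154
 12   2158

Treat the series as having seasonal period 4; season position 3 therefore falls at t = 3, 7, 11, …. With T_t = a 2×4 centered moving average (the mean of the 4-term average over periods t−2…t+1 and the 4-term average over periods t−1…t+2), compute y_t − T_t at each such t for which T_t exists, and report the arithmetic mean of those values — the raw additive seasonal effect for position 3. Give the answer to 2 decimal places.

Season position 3 occurs at t = 3, 7 (where T_t is defined).
t=3: T_3 = 2319.0000; y_3 − T_3 = 2799 − 2319.0000 = 480.0000
t=7: T_7 = 2496.6250; y_7 − T_7 = 2977 − 2496.6250 = 480.3750
Mean deviation: (480.0000 + 480.3750) / 2 = 480.19

480.19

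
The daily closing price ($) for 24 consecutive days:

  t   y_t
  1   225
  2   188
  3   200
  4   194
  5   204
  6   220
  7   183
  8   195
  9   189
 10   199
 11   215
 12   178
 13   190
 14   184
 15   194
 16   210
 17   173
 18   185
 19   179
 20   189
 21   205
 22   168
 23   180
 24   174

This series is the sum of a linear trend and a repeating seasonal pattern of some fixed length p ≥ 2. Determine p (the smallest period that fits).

5

First differences y_{t+1} − y_t: -37, 12, -6, 10, 16, -37, 12, -6, 10, 16, -37, 12, …
The difference pattern repeats every 5 terms and not for any smaller step, so p = 5.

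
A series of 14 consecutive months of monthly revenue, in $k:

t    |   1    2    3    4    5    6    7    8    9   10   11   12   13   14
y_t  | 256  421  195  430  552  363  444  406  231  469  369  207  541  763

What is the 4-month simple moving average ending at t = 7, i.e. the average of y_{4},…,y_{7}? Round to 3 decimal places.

Sum of periods 4–7: 430 + 552 + 363 + 444 = 1789
Divide by 4: 1789 / 4 = 447.250

447.250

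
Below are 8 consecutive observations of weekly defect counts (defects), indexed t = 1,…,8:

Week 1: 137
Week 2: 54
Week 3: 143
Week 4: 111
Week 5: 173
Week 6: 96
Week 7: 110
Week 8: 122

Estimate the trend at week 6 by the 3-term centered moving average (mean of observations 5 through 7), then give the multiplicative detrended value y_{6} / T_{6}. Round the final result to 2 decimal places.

Trend T_6 = (173 + 96 + 110) / 3 = 379/3 = 126.3333
Ratio to trend: 96 / 126.3333 = 0.76

0.76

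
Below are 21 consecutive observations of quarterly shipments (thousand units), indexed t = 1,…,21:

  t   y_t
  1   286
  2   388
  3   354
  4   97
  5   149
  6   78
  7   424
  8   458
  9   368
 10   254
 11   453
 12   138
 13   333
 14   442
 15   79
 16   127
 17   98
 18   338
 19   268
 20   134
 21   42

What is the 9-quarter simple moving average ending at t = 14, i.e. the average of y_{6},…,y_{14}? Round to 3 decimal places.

Sum of periods 6–14: 78 + 424 + 458 + 368 + 254 + 453 + 138 + 333 + 442 = 2948
Divide by 9: 2948 / 9 = 327.556

327.556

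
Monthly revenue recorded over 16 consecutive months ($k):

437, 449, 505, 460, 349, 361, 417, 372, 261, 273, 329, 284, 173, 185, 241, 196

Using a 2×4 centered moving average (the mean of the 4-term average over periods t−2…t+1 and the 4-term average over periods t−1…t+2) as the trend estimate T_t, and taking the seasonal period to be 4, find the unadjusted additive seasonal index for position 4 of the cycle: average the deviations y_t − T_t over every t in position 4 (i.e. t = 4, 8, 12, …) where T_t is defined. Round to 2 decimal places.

Season position 4 occurs at t = 4, 8, 12 (where T_t is defined).
t=4: T_4 = 429.7500; y_4 − T_4 = 460 − 429.7500 = 30.2500
t=8: T_8 = 341.7500; y_8 − T_8 = 372 − 341.7500 = 30.2500
t=12: T_12 = 253.7500; y_12 − T_12 = 284 − 253.7500 = 30.2500
Mean deviation: (30.2500 + 30.2500 + 30.2500) / 3 = 30.25

30.25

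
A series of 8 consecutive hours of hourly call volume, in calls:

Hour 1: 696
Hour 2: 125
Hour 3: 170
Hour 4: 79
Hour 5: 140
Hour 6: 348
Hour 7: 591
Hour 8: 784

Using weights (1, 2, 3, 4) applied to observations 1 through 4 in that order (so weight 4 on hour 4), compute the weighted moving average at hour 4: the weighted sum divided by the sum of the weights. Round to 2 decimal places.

Weighted sum: 1·696 + 2·125 + 3·170 + 4·79 = 696 + 250 + 510 + 316 = 1772
Weight total: 1 + 2 + 3 + 4 = 10
WMA = 1772 / 10 = 177.20

177.20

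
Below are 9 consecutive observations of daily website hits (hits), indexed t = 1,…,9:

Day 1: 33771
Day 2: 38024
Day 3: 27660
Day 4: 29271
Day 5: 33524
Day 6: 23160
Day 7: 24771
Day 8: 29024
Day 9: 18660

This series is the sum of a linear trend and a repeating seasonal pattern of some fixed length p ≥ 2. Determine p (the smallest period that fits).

3

First differences y_{t+1} − y_t: 4253, -10364, 1611, 4253, -10364, 1611, 4253, -10364, …
The difference pattern repeats every 3 terms and not for any smaller step, so p = 3.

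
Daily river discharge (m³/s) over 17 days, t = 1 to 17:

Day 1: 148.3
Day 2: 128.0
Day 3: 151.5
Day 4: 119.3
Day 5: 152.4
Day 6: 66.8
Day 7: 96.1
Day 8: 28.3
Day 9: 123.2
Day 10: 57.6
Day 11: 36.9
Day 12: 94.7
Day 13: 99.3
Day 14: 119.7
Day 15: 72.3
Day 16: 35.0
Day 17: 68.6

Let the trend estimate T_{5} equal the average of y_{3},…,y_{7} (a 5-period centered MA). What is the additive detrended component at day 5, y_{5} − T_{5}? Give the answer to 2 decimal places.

Trend T_5 = (151.5 + 119.3 + 152.4 + 66.8 + 96.1) / 5 = 586.1/5 = 117.2200
Detrended value: 152.4 − 117.2200 = 35.18

35.18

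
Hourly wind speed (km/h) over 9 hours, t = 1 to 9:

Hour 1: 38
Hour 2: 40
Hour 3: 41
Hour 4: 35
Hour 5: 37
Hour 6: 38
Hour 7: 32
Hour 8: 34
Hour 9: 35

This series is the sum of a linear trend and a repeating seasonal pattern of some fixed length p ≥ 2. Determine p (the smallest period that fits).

3

First differences y_{t+1} − y_t: 2, 1, -6, 2, 1, -6, 2, 1, …
The difference pattern repeats every 3 terms and not for any smaller step, so p = 3.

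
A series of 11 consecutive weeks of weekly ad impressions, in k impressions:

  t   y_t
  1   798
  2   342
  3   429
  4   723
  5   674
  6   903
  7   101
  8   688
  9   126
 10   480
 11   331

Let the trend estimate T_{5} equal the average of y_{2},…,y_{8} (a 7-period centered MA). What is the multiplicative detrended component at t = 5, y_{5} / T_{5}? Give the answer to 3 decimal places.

1.222

Trend T_5 = (342 + 429 + 723 + 674 + 903 + 101 + 688) / 7 = 3860/7 = 551.42857
Ratio to trend: 674 / 551.42857 = 1.222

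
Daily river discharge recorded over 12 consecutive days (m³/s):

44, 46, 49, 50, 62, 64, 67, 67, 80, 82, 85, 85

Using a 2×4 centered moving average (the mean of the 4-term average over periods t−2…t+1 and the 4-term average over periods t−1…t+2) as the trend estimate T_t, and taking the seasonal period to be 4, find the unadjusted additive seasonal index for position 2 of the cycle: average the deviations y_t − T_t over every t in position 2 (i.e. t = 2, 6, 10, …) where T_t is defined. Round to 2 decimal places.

1.19

Season position 2 occurs at t = 6, 10 (where T_t is defined).
t=6: T_6 = 62.8750; y_6 − T_6 = 64 − 62.8750 = 1.1250
t=10: T_10 = 80.7500; y_10 − T_10 = 82 − 80.7500 = 1.2500
Mean deviation: (1.1250 + 1.2500) / 2 = 1.19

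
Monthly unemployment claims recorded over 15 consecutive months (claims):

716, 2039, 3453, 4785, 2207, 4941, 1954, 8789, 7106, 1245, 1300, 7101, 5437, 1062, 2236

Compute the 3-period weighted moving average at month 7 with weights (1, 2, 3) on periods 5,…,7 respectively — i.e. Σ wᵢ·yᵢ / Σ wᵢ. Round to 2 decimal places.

2991.83

Weighted sum: 1·2207 + 2·4941 + 3·1954 = 2207 + 9882 + 5862 = 17951
Weight total: 1 + 2 + 3 = 6
WMA = 17951 / 6 = 2991.83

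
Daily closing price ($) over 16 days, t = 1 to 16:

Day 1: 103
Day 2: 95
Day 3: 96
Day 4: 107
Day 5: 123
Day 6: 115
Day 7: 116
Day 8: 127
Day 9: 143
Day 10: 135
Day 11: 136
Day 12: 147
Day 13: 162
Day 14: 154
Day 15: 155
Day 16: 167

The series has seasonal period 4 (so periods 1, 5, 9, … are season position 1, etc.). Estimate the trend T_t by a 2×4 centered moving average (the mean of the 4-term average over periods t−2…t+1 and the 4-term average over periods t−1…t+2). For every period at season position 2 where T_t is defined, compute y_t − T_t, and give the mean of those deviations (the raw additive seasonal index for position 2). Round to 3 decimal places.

Season position 2 occurs at t = 6, 10, 14 (where T_t is defined).
t=6: T_6 = 117.75000; y_6 − T_6 = 115 − 117.75000 = -2.75000
t=10: T_10 = 137.75000; y_10 − T_10 = 135 − 137.75000 = -2.75000
t=14: T_14 = 157.00000; y_14 − T_14 = 154 − 157.00000 = -3.00000
Mean deviation: (-2.75000 + -2.75000 + -3.00000) / 3 = -2.833

-2.833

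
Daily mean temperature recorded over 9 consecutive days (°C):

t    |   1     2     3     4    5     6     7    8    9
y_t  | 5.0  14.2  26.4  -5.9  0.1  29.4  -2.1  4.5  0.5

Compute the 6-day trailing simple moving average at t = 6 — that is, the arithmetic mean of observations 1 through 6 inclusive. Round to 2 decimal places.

11.53

Sum of periods 1–6: 5.0 + 14.2 + 26.4 + (-5.9) + 0.1 + 29.4 = 69.2
Divide by 6: 69.2 / 6 = 11.53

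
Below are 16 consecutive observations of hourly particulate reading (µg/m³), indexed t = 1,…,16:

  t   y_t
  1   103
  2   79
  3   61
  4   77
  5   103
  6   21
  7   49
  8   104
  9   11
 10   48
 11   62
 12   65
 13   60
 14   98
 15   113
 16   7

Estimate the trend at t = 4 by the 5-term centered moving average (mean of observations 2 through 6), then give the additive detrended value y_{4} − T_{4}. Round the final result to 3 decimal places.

Trend T_4 = (79 + 61 + 77 + 103 + 21) / 5 = 341/5 = 68.20000
Detrended value: 77 − 68.20000 = 8.800

8.800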